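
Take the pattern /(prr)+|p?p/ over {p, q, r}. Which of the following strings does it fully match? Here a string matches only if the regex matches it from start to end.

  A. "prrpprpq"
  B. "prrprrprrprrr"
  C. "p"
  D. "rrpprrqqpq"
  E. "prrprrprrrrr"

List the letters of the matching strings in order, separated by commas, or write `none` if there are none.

C

A. "prrpprpq" → no match
B → no match
C. "p" → match
D. "rrpprrqqpq" → no match
E. "prrprrprrrrr" → no match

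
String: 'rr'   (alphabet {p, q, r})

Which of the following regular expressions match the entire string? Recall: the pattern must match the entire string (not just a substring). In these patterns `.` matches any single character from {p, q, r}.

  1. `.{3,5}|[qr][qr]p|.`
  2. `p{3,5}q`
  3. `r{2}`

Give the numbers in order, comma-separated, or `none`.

1 → no match
2 → no match — must start with 'p'
3 → match

3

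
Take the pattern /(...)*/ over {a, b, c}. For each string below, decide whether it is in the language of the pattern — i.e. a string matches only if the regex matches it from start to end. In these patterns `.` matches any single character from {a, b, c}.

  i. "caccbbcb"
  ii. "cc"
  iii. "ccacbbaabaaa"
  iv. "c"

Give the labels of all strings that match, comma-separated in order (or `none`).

i → no match
ii → no match
iii → match
iv → no match

iii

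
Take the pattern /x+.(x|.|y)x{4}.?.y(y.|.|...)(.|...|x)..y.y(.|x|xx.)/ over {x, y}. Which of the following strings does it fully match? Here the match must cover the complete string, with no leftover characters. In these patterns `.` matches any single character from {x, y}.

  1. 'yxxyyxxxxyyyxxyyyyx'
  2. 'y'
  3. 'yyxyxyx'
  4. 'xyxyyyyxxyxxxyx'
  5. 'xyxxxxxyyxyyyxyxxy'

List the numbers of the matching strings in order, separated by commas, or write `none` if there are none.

none

1 → no match — must start with 'x'
2. 'y' → no match — must start with 'x'
3. 'yyxyxyx' → no match — must start with 'x'
4 → no match
5 → no match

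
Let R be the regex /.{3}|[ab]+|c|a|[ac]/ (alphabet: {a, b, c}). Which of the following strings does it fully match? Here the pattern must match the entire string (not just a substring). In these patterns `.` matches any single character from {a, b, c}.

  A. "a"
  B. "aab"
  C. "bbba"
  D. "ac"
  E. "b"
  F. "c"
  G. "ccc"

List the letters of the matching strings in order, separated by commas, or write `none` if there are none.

A, B, C, E, F, G

A. "a" → match
B. "aab" → match
C. "bbba" → match
D. "ac" → no match
E. "b" → match
F. "c" → match
G. "ccc" → match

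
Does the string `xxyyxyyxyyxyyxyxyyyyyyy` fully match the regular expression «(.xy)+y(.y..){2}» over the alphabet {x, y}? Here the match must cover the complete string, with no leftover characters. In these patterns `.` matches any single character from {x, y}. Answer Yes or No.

No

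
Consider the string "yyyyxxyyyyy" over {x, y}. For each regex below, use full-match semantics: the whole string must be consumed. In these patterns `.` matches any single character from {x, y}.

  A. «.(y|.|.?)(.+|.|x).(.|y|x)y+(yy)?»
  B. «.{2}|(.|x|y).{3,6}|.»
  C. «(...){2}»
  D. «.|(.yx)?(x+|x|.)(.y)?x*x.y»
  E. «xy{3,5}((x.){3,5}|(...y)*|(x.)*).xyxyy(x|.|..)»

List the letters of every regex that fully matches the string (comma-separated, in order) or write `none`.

A

A → match
B → no match
C → no match
D → no match
E → no match — must start with "xy"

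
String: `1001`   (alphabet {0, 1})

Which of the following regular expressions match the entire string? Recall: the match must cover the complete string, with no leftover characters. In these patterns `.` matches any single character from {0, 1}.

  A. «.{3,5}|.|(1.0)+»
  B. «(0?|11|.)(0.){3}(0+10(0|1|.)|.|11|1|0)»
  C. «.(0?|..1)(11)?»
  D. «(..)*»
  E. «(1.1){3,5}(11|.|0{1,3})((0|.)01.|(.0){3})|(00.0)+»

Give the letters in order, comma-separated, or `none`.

A → match
B → no match
C → match
D → match
E → no match

A, C, D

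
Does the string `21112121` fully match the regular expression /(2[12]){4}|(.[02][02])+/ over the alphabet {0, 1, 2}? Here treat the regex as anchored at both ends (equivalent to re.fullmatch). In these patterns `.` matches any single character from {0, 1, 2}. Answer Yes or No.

No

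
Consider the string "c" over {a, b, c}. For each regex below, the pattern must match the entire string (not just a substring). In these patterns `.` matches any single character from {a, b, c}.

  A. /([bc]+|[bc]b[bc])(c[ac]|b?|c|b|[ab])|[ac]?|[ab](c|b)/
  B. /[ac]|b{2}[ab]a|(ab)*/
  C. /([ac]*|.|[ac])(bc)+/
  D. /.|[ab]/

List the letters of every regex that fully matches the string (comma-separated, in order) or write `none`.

A, B, D

A → match
B → match
C → no match — must end with "bc"
D → match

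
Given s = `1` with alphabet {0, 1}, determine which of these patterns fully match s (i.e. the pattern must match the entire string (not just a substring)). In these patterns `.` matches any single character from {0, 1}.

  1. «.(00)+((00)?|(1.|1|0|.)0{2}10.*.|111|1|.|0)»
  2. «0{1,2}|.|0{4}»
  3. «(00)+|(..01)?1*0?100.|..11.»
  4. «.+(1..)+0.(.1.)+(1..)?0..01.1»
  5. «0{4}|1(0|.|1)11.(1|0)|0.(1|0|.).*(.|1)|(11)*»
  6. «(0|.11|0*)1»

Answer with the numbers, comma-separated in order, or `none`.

1 → no match
2 → match
3 → no match
4 → no match
5 → no match
6 → match

2, 6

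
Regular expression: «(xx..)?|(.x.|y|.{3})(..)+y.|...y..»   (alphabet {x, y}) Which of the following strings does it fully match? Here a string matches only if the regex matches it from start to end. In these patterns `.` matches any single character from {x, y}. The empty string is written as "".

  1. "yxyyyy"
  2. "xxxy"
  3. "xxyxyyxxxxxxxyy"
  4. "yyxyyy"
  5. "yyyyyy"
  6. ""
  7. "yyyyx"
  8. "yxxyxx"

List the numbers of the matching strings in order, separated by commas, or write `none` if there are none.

1 → match
2 → match
3 → match
4 → match
5 → match
6 → match
7 → match
8 → match

1, 2, 3, 4, 5, 6, 7, 8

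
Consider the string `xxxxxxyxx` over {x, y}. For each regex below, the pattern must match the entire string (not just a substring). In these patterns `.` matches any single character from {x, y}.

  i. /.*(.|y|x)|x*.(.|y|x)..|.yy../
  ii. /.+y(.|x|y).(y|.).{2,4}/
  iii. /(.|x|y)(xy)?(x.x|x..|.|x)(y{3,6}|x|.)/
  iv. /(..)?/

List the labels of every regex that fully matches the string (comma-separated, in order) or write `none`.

i

i → match
ii → no match
iii → no match
iv → no match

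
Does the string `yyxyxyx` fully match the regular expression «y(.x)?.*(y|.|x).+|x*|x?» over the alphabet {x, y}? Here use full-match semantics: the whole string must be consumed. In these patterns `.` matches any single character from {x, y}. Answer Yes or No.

Yes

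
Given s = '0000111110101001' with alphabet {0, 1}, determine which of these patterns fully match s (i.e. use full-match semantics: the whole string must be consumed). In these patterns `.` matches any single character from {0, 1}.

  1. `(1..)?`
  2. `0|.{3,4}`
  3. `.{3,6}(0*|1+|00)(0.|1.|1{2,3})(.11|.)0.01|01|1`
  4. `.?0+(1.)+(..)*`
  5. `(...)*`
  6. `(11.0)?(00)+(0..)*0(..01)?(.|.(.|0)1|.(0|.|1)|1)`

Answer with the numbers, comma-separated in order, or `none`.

1 → no match
2 → no match
3 → no match
4 → match
5 → no match
6 → no match

4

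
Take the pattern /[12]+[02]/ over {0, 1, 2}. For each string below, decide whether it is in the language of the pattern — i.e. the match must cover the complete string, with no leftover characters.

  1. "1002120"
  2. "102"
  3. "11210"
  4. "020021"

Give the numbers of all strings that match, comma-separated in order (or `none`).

1 → no match
2 → no match
3 → match
4 → no match

3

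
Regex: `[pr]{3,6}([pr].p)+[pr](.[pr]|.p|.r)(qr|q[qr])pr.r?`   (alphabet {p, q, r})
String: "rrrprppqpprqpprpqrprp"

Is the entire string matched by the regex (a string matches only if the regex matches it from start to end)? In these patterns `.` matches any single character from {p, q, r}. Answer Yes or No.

No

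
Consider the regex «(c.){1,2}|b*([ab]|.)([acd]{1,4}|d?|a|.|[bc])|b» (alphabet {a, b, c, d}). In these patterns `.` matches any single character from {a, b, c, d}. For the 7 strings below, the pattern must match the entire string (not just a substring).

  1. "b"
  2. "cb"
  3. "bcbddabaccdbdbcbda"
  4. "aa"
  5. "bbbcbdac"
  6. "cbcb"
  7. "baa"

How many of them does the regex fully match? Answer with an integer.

1 → match
2 → match
3 → no match
4 → match
5 → no match
6 → match
7 → match
Total matched: 5

5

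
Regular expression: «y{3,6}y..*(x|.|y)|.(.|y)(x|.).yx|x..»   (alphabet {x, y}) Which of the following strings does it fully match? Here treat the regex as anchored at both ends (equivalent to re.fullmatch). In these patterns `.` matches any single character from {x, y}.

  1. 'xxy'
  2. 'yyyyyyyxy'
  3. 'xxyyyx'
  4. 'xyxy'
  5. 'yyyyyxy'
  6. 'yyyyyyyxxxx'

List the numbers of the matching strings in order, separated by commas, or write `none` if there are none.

1 → match
2 → match
3 → match
4 → no match
5 → match
6 → match

1, 2, 3, 5, 6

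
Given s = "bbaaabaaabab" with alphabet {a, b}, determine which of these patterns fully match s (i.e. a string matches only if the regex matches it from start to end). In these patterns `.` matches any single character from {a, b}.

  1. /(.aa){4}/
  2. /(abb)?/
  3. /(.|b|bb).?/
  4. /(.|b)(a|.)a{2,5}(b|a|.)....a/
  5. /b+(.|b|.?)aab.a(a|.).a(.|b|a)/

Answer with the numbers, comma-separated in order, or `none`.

5

1 → no match — must end with "aa"
2 → no match
3 → no match
4 → no match — must end with "a"
5 → match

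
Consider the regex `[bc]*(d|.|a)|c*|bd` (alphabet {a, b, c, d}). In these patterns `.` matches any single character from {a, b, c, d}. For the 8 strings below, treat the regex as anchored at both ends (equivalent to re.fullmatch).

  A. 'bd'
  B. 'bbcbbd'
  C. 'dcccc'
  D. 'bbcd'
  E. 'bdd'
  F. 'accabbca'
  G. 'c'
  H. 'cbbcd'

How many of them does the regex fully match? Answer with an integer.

5

A. 'bd' → match
B. 'bbcbbd' → match
C. 'dcccc' → no match
D. 'bbcd' → match
E. 'bdd' → no match
F. 'accabbca' → no match
G. 'c' → match
H. 'cbbcd' → match
Total matched: 5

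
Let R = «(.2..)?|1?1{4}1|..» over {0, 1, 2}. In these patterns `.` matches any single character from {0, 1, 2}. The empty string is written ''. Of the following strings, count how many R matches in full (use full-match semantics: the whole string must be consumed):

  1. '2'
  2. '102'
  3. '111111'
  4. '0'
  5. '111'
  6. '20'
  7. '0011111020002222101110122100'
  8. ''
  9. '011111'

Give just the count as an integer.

1 → no match
2 → no match
3 → match
4 → no match
5 → no match
6 → match
7 → no match
8 → match
9 → no match
Total matched: 3

3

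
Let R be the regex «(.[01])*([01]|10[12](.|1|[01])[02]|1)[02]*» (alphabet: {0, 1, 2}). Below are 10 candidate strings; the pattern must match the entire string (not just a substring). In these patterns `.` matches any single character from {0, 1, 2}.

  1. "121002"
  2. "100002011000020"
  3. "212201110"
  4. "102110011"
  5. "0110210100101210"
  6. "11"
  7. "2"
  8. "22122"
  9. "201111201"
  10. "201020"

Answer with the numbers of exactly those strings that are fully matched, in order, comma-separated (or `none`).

1. "121002" → no match
2 → no match
3. "212201110" → no match
4. "102110011" → match
5 → no match
6. "11" → no match
7. "2" → no match
8. "22122" → no match
9. "201111201" → match
10. "201020" → match

4, 9, 10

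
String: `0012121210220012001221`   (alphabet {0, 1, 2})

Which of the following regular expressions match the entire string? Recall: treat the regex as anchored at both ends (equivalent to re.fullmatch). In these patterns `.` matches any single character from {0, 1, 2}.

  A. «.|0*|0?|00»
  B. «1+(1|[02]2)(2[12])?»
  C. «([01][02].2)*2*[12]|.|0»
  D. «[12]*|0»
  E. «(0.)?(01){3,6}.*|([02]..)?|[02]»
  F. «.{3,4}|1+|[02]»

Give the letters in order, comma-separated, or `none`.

A → no match
B → no match — must start with `1`
C → match
D → no match
E → no match
F → no match

C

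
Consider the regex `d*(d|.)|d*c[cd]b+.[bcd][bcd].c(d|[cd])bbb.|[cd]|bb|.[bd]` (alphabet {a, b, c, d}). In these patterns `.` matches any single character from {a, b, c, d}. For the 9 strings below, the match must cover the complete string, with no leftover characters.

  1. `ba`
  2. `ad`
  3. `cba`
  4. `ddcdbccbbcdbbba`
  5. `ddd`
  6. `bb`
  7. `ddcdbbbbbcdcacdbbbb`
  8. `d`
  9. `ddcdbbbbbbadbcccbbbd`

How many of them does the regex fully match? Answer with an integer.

7

1 → no match
2 → match
3 → no match
4 → match
5 → match
6 → match
7 → match
8 → match
9 → match
Total matched: 7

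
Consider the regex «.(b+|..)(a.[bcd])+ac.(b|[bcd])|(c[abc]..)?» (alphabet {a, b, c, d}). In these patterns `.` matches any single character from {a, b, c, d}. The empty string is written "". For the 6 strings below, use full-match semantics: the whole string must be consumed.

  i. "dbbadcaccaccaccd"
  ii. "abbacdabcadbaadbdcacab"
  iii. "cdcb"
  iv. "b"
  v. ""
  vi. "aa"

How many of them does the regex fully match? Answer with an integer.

i → match
ii → no match
iii. "cdcb" → no match
iv. "b" → no match
v. "" → match
vi. "aa" → no match
Total matched: 2

2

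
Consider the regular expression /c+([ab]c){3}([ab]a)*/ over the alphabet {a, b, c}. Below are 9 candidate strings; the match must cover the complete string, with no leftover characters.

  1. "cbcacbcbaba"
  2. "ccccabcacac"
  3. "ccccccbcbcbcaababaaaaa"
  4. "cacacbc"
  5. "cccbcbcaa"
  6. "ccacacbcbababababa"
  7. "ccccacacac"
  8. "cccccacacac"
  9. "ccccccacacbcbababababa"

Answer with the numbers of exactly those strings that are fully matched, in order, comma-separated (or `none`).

1 → match
2 → no match
3 → match
4 → match
5 → no match
6 → match
7 → match
8 → match
9 → match

1, 3, 4, 6, 7, 8, 9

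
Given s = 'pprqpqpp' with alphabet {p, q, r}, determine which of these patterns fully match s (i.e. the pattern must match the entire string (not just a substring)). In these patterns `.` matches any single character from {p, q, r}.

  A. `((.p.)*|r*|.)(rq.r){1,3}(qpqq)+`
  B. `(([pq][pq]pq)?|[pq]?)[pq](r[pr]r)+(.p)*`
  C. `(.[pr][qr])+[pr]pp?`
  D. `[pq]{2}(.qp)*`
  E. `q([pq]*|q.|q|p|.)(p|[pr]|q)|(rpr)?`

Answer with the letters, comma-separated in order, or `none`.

A → no match — must end with 'qpqq'
B → no match
C → match
D → no match
E → no match

C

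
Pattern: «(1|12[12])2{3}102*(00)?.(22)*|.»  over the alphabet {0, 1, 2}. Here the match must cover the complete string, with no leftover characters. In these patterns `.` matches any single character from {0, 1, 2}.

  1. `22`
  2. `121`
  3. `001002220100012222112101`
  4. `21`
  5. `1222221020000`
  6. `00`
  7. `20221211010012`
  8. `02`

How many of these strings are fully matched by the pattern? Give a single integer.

0

1 → no match
2 → no match
3 → no match
4 → no match
5 → no match
6 → no match
7 → no match
8 → no match
Total matched: 0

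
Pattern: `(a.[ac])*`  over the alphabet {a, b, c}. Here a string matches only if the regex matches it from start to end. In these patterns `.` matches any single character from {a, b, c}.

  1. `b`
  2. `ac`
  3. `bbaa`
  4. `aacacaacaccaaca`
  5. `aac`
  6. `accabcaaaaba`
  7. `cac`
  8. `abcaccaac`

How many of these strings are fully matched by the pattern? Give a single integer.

3

1 → no match
2 → no match
3 → no match
4 → no match
5 → match
6 → match
7 → no match
8 → match
Total matched: 3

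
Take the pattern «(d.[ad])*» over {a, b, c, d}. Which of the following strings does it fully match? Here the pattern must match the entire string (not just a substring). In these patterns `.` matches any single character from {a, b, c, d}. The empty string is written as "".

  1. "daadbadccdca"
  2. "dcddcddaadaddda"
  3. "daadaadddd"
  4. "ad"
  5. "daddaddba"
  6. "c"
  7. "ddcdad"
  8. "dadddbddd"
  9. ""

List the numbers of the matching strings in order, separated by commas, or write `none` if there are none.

2, 5, 9

1 → no match
2 → match
3 → no match
4 → no match
5 → match
6 → no match
7 → no match
8 → no match
9 → match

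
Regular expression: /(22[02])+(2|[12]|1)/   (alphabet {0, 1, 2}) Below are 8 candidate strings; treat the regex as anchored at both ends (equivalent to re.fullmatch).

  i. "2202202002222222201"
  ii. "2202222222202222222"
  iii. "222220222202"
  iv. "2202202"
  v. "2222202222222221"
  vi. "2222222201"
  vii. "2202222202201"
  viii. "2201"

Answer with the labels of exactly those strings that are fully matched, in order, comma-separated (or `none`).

i → no match
ii → match
iii → no match
iv → match
v → match
vi → match
vii → match
viii → match

ii, iv, v, vi, vii, viii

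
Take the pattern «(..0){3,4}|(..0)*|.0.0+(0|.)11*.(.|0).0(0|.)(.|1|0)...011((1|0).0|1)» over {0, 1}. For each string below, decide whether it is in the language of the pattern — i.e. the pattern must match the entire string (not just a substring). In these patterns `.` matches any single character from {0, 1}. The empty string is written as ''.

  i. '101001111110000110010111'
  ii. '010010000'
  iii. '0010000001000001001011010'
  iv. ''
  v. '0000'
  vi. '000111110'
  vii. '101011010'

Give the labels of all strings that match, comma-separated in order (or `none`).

i, ii, iii, iv

i → match
ii → match
iii → match
iv → match
v → no match
vi → no match
vii → no match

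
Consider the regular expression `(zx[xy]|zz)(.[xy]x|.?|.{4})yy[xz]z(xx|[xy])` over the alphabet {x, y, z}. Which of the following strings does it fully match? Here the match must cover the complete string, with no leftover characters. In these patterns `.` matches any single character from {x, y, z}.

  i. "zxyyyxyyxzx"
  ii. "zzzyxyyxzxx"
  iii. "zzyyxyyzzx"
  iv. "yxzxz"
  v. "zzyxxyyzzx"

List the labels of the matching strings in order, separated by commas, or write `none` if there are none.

i → match
ii → match
iii → match
iv → no match
v → match

i, ii, iii, v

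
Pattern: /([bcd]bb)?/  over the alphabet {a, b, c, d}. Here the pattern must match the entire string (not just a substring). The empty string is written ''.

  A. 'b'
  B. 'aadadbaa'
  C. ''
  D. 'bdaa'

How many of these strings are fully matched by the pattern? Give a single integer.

A → no match
B → no match
C → match
D → no match
Total matched: 1

1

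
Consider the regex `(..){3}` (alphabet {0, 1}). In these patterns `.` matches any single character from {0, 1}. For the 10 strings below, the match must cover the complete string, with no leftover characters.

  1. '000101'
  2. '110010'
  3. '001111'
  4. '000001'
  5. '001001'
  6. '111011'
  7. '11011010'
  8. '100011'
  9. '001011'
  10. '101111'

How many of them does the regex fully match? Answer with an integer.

9

1 → match
2 → match
3 → match
4 → match
5 → match
6 → match
7 → no match
8 → match
9 → match
10 → match
Total matched: 9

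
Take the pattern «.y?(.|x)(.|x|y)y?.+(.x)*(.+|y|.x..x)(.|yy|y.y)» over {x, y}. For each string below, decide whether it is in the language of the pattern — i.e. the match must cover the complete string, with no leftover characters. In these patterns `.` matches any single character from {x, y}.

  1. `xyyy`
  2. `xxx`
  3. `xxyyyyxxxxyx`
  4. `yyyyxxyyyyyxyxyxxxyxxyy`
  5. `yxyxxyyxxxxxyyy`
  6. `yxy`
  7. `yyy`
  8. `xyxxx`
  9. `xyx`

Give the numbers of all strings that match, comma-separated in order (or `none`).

1. `xyyy` → no match
2. `xxx` → no match
3. `xxyyyyxxxxyx` → match
4 → match
5 → match
6. `yxy` → no match
7. `yyy` → no match
8. `xyxxx` → no match
9. `xyx` → no match

3, 4, 5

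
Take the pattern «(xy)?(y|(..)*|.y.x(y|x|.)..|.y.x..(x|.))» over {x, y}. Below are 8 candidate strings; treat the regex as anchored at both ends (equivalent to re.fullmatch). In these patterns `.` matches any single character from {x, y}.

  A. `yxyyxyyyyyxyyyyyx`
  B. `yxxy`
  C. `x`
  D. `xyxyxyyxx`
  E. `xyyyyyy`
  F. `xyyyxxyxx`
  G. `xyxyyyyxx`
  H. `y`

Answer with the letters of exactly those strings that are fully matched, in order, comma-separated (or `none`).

A → no match
B → match
C → no match
D → no match
E → no match
F → match
G → no match
H → match

B, F, H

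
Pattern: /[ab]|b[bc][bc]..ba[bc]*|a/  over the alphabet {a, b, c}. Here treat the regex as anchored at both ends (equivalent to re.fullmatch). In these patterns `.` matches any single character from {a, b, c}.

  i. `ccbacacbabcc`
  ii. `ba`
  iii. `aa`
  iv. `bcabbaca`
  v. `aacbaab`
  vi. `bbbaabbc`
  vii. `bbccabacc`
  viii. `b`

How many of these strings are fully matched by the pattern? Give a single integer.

2

i → no match
ii → no match
iii → no match
iv → no match
v → no match
vi → no match
vii → match
viii → match
Total matched: 2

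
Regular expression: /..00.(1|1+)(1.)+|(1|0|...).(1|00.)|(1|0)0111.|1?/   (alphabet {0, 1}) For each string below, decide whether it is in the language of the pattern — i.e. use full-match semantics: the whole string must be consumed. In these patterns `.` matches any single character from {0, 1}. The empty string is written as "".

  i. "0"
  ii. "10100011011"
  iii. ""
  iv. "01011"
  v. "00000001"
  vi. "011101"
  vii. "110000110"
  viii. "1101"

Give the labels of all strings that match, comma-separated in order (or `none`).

iii, iv

i → no match
ii → no match
iii → match
iv → match
v → no match
vi → no match
vii → no match
viii → no match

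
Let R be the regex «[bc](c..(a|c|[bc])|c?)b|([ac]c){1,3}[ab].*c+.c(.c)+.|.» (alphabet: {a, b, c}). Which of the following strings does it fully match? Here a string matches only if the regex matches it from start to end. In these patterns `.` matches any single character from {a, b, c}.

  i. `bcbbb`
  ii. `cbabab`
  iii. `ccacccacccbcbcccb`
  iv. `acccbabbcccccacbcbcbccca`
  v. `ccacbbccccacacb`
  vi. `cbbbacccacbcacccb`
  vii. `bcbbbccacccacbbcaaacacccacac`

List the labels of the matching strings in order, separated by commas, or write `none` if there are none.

i → no match
ii → no match
iii → match
iv → match
v → match
vi → no match
vii → no match

iii, iv, v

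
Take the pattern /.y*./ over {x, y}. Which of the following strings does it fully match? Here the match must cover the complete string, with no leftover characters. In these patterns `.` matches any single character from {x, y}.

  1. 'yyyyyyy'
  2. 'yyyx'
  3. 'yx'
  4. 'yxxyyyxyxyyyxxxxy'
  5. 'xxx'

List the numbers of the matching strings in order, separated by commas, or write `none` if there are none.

1 → match
2 → match
3 → match
4 → no match
5 → no match

1, 2, 3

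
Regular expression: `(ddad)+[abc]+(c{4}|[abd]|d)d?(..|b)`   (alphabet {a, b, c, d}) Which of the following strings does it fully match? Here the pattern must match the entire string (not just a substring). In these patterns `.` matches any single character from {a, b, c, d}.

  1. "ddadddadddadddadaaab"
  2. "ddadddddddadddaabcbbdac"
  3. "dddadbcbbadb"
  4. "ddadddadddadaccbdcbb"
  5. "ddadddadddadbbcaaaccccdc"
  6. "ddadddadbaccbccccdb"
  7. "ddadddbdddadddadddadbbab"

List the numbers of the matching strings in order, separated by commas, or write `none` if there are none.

1 → match
2 → no match
3 → no match — must start with "ddad"
4 → no match
5 → match
6 → match
7 → no match

1, 5, 6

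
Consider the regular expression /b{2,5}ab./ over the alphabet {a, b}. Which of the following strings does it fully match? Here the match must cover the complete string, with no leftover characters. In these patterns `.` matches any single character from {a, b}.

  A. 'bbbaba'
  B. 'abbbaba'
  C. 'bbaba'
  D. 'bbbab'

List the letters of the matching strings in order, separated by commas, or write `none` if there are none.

A → match
B → no match — must start with 'b'
C → match
D → no match

A, C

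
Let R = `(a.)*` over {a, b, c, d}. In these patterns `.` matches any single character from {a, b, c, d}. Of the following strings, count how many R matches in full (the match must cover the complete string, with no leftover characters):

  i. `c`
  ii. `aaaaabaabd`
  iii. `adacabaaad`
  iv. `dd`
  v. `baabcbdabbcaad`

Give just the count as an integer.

i. `c` → no match
ii. `aaaaabaabd` → no match
iii. `adacabaaad` → match
iv. `dd` → no match
v → no match
Total matched: 1

1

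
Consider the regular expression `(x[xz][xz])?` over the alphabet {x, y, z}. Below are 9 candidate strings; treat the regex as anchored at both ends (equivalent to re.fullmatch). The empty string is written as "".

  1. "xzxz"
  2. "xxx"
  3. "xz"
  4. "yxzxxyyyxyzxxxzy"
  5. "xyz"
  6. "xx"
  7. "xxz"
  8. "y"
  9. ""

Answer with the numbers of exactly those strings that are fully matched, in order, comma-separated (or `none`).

1 → no match
2 → match
3 → no match
4 → no match
5 → no match
6 → no match
7 → match
8 → no match
9 → match

2, 7, 9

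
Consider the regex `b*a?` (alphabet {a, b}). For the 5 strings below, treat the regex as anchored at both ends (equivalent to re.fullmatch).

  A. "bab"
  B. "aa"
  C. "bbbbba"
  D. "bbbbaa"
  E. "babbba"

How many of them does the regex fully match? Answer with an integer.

A → no match
B → no match
C → match
D → no match
E → no match
Total matched: 1

1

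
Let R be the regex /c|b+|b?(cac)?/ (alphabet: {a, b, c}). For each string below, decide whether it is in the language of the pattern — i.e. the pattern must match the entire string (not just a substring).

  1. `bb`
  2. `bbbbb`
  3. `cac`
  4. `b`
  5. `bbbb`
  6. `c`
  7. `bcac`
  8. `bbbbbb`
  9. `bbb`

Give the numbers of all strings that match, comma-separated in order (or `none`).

1, 2, 3, 4, 5, 6, 7, 8, 9

1 → match
2 → match
3 → match
4 → match
5 → match
6 → match
7 → match
8 → match
9 → match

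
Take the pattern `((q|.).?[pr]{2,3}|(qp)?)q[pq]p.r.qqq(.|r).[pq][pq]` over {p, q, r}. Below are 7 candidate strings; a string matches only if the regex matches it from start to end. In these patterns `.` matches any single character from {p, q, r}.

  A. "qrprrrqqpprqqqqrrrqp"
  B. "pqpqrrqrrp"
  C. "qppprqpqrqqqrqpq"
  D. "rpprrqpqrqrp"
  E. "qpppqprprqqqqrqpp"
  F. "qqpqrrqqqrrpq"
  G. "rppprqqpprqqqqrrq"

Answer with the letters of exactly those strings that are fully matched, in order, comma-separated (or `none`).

F

A → no match
B → no match
C → no match
D → no match
E → no match
F → match
G → no match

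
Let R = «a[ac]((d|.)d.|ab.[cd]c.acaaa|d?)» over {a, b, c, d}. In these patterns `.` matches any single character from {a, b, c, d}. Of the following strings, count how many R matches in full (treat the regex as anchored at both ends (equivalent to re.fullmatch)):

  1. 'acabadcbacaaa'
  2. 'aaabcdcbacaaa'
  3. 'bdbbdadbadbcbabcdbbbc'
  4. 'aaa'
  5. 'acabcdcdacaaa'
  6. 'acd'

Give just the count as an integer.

4

1 → match
2 → match
3 → no match — must start with 'a'
4 → no match
5 → match
6 → match
Total matched: 4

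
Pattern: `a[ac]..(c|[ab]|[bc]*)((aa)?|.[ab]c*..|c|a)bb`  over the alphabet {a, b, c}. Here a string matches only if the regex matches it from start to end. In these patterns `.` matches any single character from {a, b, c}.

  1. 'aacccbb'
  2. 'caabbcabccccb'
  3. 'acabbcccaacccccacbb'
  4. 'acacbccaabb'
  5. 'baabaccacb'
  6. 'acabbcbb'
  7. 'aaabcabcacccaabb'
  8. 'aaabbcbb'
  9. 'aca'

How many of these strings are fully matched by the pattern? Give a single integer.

5

1. 'aacccbb' → match
2 → no match — must start with 'a'
3 → match
4. 'acacbccaabb' → match
5. 'baabaccacb' → no match — must start with 'a'
6. 'acabbcbb' → match
7 → no match
8. 'aaabbcbb' → match
9. 'aca' → no match — must end with 'bb'
Total matched: 5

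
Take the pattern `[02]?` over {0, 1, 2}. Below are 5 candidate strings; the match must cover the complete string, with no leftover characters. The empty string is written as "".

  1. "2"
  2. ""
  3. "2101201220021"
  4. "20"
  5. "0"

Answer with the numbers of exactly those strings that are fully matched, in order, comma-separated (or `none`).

1, 2, 5

1 → match
2 → match
3 → no match
4 → no match
5 → match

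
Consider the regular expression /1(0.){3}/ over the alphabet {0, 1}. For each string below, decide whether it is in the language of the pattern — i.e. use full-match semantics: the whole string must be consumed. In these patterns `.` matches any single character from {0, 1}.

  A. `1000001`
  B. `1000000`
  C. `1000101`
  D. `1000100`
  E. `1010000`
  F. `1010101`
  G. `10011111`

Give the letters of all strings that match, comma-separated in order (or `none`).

A, B, C, D, E, F

A. `1000001` → match
B. `1000000` → match
C. `1000101` → match
D. `1000100` → match
E. `1010000` → match
F. `1010101` → match
G. `10011111` → no match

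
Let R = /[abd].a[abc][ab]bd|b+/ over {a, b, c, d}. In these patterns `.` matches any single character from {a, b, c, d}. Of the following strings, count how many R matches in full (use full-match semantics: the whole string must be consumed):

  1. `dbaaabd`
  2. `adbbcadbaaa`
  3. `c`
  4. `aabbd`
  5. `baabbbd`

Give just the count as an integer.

2

1 → match
2 → no match
3 → no match
4 → no match
5 → match
Total matched: 2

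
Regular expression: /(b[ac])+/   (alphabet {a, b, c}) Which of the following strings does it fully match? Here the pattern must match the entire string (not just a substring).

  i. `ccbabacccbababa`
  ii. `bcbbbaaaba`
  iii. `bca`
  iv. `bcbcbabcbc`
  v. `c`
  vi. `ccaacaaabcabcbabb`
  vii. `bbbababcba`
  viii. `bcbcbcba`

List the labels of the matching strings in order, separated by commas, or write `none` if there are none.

iv, viii

i → no match — must start with `b`
ii → no match
iii → no match
iv → match
v → no match — must start with `b`
vi → no match — must start with `b`
vii → no match
viii → match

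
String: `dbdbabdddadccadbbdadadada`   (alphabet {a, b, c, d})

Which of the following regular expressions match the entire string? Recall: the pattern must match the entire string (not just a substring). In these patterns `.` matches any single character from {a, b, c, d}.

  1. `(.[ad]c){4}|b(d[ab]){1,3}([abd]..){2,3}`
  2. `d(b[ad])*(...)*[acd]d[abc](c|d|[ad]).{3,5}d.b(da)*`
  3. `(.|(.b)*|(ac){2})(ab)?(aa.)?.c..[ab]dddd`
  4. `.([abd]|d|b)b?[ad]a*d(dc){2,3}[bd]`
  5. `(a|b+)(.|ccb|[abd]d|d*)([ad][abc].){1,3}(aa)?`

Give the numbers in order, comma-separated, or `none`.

2

1 → no match
2 → match
3 → no match — must end with `dddd`
4 → no match
5 → no match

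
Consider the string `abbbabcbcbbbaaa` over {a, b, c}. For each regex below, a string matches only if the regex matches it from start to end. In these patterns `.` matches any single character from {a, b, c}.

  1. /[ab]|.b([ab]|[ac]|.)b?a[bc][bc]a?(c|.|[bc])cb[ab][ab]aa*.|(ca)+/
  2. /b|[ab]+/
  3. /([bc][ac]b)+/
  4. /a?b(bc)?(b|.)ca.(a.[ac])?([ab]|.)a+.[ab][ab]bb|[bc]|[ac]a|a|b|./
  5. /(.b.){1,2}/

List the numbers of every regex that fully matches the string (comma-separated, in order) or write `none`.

1 → match
2 → no match
3 → no match — must end with `b`
4 → no match
5 → no match

1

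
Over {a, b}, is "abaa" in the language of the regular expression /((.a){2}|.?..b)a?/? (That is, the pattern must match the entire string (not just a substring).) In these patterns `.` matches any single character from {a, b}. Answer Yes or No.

No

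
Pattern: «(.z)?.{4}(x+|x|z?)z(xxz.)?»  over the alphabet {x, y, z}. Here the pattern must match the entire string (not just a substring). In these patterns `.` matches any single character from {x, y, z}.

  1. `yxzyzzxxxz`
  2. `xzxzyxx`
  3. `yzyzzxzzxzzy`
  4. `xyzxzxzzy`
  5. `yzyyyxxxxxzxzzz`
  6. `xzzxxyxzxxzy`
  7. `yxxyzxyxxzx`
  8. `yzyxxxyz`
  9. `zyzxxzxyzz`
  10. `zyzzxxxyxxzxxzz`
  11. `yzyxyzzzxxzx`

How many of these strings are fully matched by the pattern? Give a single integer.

2

1. `yxzyzzxxxz` → no match
2. `xzxzyxx` → no match
3. `yzyzzxzzxzzy` → no match
4. `xyzxzxzzy` → no match
5 → no match
6. `xzzxxyxzxxzy` → match
7. `yxxyzxyxxzx` → no match
8. `yzyxxxyz` → no match
9. `zyzxxzxyzz` → no match
10 → no match
11. `yzyxyzzzxxzx` → match
Total matched: 2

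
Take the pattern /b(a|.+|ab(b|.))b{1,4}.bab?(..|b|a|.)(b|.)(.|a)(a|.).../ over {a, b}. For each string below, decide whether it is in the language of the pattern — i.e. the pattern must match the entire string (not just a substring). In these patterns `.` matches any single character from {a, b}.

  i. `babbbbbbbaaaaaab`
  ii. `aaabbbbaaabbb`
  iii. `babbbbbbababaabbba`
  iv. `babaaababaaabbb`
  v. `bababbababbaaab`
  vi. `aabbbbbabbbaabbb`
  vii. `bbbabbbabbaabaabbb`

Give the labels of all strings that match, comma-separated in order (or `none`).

iii

i → no match
ii → no match — must start with `b`
iii → match
iv → no match
v → no match
vi → no match — must start with `b`
vii → no match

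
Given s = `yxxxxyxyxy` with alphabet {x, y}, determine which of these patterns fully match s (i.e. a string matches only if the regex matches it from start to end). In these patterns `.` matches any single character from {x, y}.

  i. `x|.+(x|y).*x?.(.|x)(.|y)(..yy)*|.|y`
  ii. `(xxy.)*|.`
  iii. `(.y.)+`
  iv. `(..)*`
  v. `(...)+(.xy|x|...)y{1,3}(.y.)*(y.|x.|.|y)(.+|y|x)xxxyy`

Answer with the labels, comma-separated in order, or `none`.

i → match
ii → no match
iii → no match
iv → match
v → no match — must end with `xxxyy`

i, iv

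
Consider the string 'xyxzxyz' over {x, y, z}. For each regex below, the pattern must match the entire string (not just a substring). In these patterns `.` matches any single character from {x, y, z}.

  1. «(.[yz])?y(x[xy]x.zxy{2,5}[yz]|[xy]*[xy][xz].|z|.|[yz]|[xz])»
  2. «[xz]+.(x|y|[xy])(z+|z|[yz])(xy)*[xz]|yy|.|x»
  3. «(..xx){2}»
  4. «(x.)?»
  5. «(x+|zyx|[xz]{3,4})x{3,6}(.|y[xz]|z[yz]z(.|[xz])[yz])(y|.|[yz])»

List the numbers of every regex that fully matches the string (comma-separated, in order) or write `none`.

1 → no match
2 → match
3 → no match — must end with 'xx'
4 → no match
5 → no match

2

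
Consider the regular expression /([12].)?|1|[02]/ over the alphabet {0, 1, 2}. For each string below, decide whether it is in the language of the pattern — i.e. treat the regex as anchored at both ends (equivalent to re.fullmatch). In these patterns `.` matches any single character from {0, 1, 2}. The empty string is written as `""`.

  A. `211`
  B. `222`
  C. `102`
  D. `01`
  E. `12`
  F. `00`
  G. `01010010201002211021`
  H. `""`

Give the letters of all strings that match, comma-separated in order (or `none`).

E, H

A → no match
B → no match
C → no match
D → no match
E → match
F → no match
G → no match
H → match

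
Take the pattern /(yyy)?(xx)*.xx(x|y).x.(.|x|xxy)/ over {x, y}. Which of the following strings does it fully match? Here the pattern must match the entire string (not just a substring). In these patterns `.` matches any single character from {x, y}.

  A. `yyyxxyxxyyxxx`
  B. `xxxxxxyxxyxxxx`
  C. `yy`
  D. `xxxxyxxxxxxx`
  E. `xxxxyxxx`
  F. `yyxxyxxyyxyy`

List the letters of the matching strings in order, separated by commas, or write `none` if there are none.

A, B, D, E

A → match
B → match
C → no match
D → match
E → match
F → no match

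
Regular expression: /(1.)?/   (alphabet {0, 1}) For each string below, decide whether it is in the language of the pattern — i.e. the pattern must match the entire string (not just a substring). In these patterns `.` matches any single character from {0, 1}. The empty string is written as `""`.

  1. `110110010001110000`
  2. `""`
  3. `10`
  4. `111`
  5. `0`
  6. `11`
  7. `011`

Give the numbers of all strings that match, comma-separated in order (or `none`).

1 → no match
2 → match
3 → match
4 → no match
5 → no match
6 → match
7 → no match

2, 3, 6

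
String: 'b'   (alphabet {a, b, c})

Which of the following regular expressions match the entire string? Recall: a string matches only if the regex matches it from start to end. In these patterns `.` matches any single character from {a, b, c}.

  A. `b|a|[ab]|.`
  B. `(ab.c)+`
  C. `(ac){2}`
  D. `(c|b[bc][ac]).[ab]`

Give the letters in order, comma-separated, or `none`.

A → match
B → no match — must start with 'ab'
C → no match — must start with 'ac'
D → no match

A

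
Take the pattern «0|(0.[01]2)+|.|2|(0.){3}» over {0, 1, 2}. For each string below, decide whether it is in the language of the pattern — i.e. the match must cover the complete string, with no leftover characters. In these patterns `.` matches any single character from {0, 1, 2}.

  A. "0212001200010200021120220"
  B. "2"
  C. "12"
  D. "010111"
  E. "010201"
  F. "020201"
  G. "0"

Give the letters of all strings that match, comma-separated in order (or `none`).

A → no match
B → match
C → no match
D → no match
E → match
F → match
G → match

B, E, F, G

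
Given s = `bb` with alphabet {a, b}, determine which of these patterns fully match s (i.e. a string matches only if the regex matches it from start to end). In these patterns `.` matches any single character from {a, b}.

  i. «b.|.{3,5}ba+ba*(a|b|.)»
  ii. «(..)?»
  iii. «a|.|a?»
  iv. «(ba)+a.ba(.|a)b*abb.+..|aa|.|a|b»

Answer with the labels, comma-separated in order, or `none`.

i, ii

i → match
ii → match
iii → no match
iv → no match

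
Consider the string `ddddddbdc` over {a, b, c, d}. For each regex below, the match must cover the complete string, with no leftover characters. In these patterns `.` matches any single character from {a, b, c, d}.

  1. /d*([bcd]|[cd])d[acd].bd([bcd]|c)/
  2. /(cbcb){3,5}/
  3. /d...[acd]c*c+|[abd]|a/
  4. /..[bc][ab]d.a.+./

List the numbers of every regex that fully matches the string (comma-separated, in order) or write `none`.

1

1 → match
2 → no match — must start with `cbcb`
3 → no match
4 → no match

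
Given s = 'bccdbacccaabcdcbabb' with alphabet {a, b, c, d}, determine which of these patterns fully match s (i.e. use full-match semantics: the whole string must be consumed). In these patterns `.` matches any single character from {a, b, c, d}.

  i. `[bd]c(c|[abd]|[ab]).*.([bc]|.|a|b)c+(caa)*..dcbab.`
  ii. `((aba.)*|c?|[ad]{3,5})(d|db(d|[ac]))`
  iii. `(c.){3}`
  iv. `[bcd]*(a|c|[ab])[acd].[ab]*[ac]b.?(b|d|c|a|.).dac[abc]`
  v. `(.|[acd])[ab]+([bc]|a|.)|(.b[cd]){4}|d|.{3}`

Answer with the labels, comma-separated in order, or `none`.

i

i → match
ii → no match
iii → no match — must start with 'c'
iv → no match
v → no match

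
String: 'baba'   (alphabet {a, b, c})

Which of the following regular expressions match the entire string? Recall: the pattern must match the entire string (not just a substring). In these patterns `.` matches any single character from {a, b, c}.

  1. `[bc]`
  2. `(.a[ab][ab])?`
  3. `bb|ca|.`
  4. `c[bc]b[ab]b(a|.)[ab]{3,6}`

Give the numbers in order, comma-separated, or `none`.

1 → no match
2 → match
3 → no match
4 → no match — must start with 'c'

2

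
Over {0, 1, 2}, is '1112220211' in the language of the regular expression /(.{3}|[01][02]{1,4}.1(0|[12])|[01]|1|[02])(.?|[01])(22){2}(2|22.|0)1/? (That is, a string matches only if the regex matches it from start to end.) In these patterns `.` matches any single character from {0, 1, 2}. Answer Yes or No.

No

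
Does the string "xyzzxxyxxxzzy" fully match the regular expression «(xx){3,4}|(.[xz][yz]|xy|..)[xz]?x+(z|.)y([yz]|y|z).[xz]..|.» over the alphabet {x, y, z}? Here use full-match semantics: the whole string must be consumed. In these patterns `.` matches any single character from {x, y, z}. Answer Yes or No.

No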